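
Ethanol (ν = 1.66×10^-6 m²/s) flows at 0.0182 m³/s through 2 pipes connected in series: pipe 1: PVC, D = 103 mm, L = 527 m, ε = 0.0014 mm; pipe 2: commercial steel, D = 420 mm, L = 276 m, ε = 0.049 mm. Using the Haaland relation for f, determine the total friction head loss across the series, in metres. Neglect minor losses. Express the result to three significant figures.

H ≈ 20.9 m

Pipe 1: V = 2.184 m/s, Re = 1.36×10^5, ε/D = 1.36×10^-5, f = 0.01681, h_1 = f(L/D)V²/2g = 20.91 m
Pipe 2: V = 0.1314 m/s, Re = 3.32×10^4, ε/D = 1.17×10^-4, f = 0.02301, h_2 = f(L/D)V²/2g = 0.01330 m
Series → Q common, losses add: H = Σh = 20.92 m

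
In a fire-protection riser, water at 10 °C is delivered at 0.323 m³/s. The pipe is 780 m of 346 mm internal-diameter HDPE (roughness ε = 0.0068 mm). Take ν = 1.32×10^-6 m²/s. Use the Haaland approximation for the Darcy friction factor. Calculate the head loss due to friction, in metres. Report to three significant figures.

V = 4Q/(πD²) = 4·0.323/(π·0.346²) = 3.435 m/s
Re = VD/ν = 3.435·0.346/1.32×10^-6 = 9.00×10^5 → turbulent
ε/D = 0.0068/346 = 1.97×10^-5
Haaland: f = 0.01214
h_f = f(L/D)V²/(2g) = 0.01214·(780/0.346)·3.435²/(2·9.81) = 16.46 m

h_f ≈ 16.5 m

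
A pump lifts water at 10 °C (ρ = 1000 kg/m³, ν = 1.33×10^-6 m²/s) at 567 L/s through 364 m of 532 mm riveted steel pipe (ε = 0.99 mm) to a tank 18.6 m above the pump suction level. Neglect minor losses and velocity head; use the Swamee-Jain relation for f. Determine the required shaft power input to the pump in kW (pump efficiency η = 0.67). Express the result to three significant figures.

P_shaft ≈ 198 kW

V = 4Q/(πD²) = 2.551 m/s; Re = 1.02×10^6; ε/D = 0.00186; f = 0.02324
h_f = f(L/D)V²/2g = 5.274 m
Total head H = z + h_f = 18.6 + 5.274 = 23.87 m
P_hyd = ρgQH = 1000·9.81·0.567·23.87 = 132.8 kW
P_shaft = P_hyd/η = 132.8/0.67 = 198.2 kW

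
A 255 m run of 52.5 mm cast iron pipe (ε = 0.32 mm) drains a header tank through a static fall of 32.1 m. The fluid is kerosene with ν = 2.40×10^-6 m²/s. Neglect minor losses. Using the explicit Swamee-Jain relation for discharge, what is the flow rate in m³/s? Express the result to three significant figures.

Swamee-Jain (Type II): Q = -0.965·√(gD⁵h_f/L)·ln[ε/(3.7D) + √(3.17ν²L/(gD³h_f))]
√(gD⁵h_f/L) = √(9.81·0.0525⁵·32.1/255) = 7.018×10^-4
ε/(3.7D) = 0.00165; √(3.17ν²L/(gD³h_f)) = 3.20×10^-4
Q = -0.965·7.018×10^-4·ln(0.001967) = 0.004220 m³/s
Check: V = 1.95 m/s, Re = 4.26×10^4, f = 0.03453, h_f = 32.5 m ≈ 32.1 m ✓

Q ≈ 0.00422 m³/s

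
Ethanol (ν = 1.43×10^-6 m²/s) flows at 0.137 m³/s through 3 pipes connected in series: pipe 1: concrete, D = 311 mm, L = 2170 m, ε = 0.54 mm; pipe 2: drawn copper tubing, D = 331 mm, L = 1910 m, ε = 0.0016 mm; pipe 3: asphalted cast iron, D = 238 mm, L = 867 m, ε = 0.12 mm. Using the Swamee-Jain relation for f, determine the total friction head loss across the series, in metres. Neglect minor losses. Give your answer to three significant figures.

Pipe 1: V = 1.803 m/s, Re = 3.92×10^5, ε/D = 0.00174, f = 0.02321, h_1 = f(L/D)V²/2g = 26.85 m
Pipe 2: V = 1.592 m/s, Re = 3.69×10^5, ε/D = 4.83×10^-6, f = 0.01390, h_2 = f(L/D)V²/2g = 10.36 m
Pipe 3: V = 3.079 m/s, Re = 5.13×10^5, ε/D = 5.04×10^-4, f = 0.01778, h_3 = f(L/D)V²/2g = 31.31 m
Series → Q common, losses add: H = Σh = 68.52 m

H ≈ 68.5 m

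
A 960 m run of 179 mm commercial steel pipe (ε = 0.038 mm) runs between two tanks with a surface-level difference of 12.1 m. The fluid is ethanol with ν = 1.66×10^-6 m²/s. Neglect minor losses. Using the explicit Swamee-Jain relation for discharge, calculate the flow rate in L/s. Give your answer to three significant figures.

Q ≈ 40.0 L/s

Swamee-Jain (Type II): Q = -0.965·√(gD⁵h_f/L)·ln[ε/(3.7D) + √(3.17ν²L/(gD³h_f))]
√(gD⁵h_f/L) = √(9.81·0.179⁵·12.1/960) = 0.004767
ε/(3.7D) = 5.74×10^-5; √(3.17ν²L/(gD³h_f)) = 1.11×10^-4
Q = -0.965·0.004767·ln(1.684×10^-4) = 0.03997 m³/s
Check: V = 1.59 m/s, Re = 1.71×10^5, f = 0.01758, h_f = 12.1 m ≈ 12.1 m ✓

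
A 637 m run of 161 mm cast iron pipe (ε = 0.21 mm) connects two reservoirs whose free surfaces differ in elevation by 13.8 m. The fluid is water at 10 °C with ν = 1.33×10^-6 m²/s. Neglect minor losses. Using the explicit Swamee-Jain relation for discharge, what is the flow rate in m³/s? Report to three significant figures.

Q ≈ 0.0358 m³/s

Swamee-Jain (Type II): Q = -0.965·√(gD⁵h_f/L)·ln[ε/(3.7D) + √(3.17ν²L/(gD³h_f))]
√(gD⁵h_f/L) = √(9.81·0.161⁵·13.8/637) = 0.004795
ε/(3.7D) = 3.53×10^-4; √(3.17ν²L/(gD³h_f)) = 7.95×10^-5
Q = -0.965·0.004795·ln(4.320×10^-4) = 0.03585 m³/s
Check: V = 1.76 m/s, Re = 2.13×10^5, f = 0.02225, h_f = 13.9 m ≈ 13.8 m ✓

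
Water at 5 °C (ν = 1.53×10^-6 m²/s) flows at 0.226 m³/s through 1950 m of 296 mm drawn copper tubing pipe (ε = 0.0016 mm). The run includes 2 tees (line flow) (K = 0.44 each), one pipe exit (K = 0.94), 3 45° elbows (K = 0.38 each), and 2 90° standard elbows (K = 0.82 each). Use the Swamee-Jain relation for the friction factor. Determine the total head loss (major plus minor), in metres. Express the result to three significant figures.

V = 4Q/(πD²) = 3.284 m/s; V²/2g = 0.5498 m
Re = 6.35×10^5, ε/D = 5.41×10^-6 → f = 0.01265 (Swamee-Jain)
Major: h_f = f(L/D)·V²/2g = 0.01265·6588·0.5498 = 45.81 m
Minor: ΣK = 4.60; h_m = ΣK·V²/2g = 2.529 m
Total H_L = 45.81 + 2.529 = 48.34 m

H_L ≈ 48.3 m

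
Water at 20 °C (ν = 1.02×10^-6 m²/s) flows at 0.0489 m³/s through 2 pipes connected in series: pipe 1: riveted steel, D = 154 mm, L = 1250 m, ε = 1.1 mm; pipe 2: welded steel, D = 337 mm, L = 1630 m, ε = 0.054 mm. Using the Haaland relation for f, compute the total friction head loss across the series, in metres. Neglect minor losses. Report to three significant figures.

H ≈ 98.7 m

Pipe 1: V = 2.625 m/s, Re = 3.96×10^5, ε/D = 0.00714, f = 0.03418, h_1 = f(L/D)V²/2g = 97.44 m
Pipe 2: V = 0.5482 m/s, Re = 1.81×10^5, ε/D = 1.60×10^-4, f = 0.01685, h_2 = f(L/D)V²/2g = 1.248 m
Series → Q common, losses add: H = Σh = 98.69 m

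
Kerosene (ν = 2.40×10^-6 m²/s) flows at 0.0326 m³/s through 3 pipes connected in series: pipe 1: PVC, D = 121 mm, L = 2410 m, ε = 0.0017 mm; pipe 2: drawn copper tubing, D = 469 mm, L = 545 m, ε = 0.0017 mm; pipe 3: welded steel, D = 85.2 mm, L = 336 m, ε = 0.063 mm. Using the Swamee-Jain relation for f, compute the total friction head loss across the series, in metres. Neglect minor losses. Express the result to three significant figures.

Pipe 1: V = 2.835 m/s, Re = 1.43×10^5, ε/D = 1.40×10^-5, f = 0.01671, h_1 = f(L/D)V²/2g = 136.3 m
Pipe 2: V = 0.1887 m/s, Re = 3.69×10^4, ε/D = 3.62×10^-6, f = 0.02227, h_2 = f(L/D)V²/2g = 0.04698 m
Pipe 3: V = 5.718 m/s, Re = 2.03×10^5, ε/D = 7.39×10^-4, f = 0.02007, h_3 = f(L/D)V²/2g = 131.9 m
Series → Q common, losses add: H = Σh = 268.3 m

H ≈ 268 m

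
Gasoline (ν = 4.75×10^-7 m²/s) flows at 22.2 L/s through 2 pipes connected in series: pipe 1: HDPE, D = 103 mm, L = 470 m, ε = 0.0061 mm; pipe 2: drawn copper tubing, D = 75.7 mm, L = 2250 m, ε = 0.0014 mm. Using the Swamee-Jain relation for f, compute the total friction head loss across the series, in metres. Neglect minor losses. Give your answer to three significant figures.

Pipe 1: V = 2.664 m/s, Re = 5.78×10^5, ε/D = 5.92×10^-5, f = 0.01370, h_1 = f(L/D)V²/2g = 22.62 m
Pipe 2: V = 4.933 m/s, Re = 7.86×10^5, ε/D = 1.85×10^-5, f = 0.01248, h_2 = f(L/D)V²/2g = 459.8 m
Series → Q common, losses add: H = Σh = 482.4 m

H ≈ 482 m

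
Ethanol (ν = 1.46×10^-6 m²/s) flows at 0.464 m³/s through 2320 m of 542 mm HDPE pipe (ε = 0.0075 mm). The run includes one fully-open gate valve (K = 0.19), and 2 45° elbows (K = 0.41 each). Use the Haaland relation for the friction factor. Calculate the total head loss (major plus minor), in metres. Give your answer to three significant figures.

V = 4Q/(πD²) = 2.011 m/s; V²/2g = 0.2061 m
Re = 7.47×10^5, ε/D = 1.38×10^-5 → f = 0.01239 (Haaland)
Major: h_f = f(L/D)·V²/2g = 0.01239·4280·0.2061 = 10.93 m
Minor: ΣK = 1.01; h_m = ΣK·V²/2g = 0.2082 m
Total H_L = 10.93 + 0.2082 = 11.14 m

H_L ≈ 11.1 m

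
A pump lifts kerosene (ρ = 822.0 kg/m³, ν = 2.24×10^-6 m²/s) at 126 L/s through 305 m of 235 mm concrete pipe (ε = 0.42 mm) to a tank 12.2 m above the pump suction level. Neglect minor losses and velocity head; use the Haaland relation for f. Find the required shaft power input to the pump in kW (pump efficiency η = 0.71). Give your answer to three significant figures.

P_shaft ≈ 36.1 kW

V = 4Q/(πD²) = 2.905 m/s; Re = 3.05×10^5; ε/D = 0.00179; f = 0.02335
h_f = f(L/D)V²/2g = 13.03 m
Total head H = z + h_f = 12.2 + 13.03 = 25.23 m
P_hyd = ρgQH = 822.0·9.81·0.126·25.23 = 25.64 kW
P_shaft = P_hyd/η = 25.64/0.71 = 36.11 kW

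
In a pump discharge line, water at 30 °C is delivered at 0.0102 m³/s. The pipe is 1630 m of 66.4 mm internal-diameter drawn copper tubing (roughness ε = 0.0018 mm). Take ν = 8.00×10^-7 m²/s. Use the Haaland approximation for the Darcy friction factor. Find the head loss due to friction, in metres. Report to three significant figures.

h_f ≈ 164 m

V = 4Q/(πD²) = 4·0.0102/(π·0.0664²) = 2.946 m/s
Re = VD/ν = 2.946·0.0664/8.00×10^-7 = 2.44×10^5 → turbulent
ε/D = 0.0018/66.4 = 2.71×10^-5
Haaland: f = 0.01511
h_f = f(L/D)V²/(2g) = 0.01511·(1630/0.0664)·2.946²/(2·9.81) = 164.0 m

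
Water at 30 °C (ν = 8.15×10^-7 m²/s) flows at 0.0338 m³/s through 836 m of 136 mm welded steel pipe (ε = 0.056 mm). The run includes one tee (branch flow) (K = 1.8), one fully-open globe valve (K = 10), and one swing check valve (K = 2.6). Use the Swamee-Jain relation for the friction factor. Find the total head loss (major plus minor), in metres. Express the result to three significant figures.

V = 4Q/(πD²) = 2.327 m/s; V²/2g = 0.2759 m
Re = 3.88×10^5, ε/D = 4.12×10^-4 → f = 0.01747 (Swamee-Jain)
Major: h_f = f(L/D)·V²/2g = 0.01747·6147·0.2759 = 29.63 m
Minor: ΣK = 14.4; h_m = ΣK·V²/2g = 3.973 m
Total H_L = 29.63 + 3.973 = 33.60 m

H_L ≈ 33.6 m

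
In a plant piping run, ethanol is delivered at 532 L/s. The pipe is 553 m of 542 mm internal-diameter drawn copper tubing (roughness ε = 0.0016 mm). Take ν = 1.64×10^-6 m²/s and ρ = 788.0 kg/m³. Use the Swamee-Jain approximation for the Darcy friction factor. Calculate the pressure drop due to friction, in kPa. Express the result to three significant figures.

V = 4Q/(πD²) = 4·0.532/(π·0.542²) = 2.306 m/s
Re = VD/ν = 2.306·0.542/1.64×10^-6 = 7.62×10^5 → turbulent
ε/D = 0.0016/542 = 2.95×10^-6
Swamee-Jain: f = 0.01222
h_f = f(L/D)V²/(2g) = 0.01222·(553/0.542)·2.306²/(2·9.81) = 3.379 m
Δp = ρg·h_f = 788.0·9.81·3.379 = 26.12 kPa

Δp ≈ 26.1 kPa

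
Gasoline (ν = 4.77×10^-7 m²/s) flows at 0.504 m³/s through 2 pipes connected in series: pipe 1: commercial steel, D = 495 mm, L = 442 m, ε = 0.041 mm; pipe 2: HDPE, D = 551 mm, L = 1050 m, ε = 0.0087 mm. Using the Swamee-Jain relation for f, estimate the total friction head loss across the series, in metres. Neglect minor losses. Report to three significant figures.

H ≈ 8.49 m

Pipe 1: V = 2.619 m/s, Re = 2.72×10^6, ε/D = 8.28×10^-5, f = 0.01235, h_1 = f(L/D)V²/2g = 3.855 m
Pipe 2: V = 2.114 m/s, Re = 2.44×10^6, ε/D = 1.58×10^-5, f = 0.01068, h_2 = f(L/D)V²/2g = 4.634 m
Series → Q common, losses add: H = Σh = 8.489 m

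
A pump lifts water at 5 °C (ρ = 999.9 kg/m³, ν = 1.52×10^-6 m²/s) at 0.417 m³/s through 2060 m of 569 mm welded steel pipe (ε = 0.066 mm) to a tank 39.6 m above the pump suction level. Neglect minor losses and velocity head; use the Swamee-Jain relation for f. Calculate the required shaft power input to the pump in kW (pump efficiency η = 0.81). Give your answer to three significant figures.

P_shaft ≈ 236 kW

V = 4Q/(πD²) = 1.640 m/s; Re = 6.14×10^5; ε/D = 1.16×10^-4; f = 0.01434
h_f = f(L/D)V²/2g = 7.117 m
Total head H = z + h_f = 39.6 + 7.117 = 46.72 m
P_hyd = ρgQH = 999.9·9.81·0.417·46.72 = 191.1 kW
P_shaft = P_hyd/η = 191.1/0.81 = 235.9 kW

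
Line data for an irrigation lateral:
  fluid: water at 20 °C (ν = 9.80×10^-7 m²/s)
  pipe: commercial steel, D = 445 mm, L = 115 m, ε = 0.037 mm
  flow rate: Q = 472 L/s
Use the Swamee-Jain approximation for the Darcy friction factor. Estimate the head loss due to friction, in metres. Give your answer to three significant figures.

h_f ≈ 1.56 m

V = 4Q/(πD²) = 4·0.472/(π·0.445²) = 3.035 m/s
Re = VD/ν = 3.035·0.445/9.80×10^-7 = 1.38×10^6 → turbulent
ε/D = 0.037/445 = 8.31×10^-5
Swamee-Jain: f = 0.01290
h_f = f(L/D)V²/(2g) = 0.01290·(115/0.445)·3.035²/(2·9.81) = 1.565 m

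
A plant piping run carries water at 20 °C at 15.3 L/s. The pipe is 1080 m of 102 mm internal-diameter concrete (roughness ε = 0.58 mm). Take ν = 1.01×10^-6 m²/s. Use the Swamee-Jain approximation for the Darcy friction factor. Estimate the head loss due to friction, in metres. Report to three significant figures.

V = 4Q/(πD²) = 4·0.0153/(π·0.102²) = 1.872 m/s
Re = VD/ν = 1.872·0.102/1.01×10^-6 = 1.89×10^5 → turbulent
ε/D = 0.58/102 = 0.00569
Swamee-Jain: f = 0.03222
h_f = f(L/D)V²/(2g) = 0.03222·(1080/0.102)·1.872²/(2·9.81) = 60.97 m

h_f ≈ 61.0 m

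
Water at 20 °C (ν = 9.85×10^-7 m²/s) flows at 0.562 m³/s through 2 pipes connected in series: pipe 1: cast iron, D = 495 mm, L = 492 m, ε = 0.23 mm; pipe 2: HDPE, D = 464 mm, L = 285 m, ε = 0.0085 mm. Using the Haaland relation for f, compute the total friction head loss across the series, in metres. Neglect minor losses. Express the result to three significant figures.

H ≈ 11.1 m

Pipe 1: V = 2.920 m/s, Re = 1.47×10^6, ε/D = 4.65×10^-4, f = 0.01678, h_1 = f(L/D)V²/2g = 7.250 m
Pipe 2: V = 3.324 m/s, Re = 1.57×10^6, ε/D = 1.83×10^-5, f = 0.01122, h_2 = f(L/D)V²/2g = 3.881 m
Series → Q common, losses add: H = Σh = 11.13 m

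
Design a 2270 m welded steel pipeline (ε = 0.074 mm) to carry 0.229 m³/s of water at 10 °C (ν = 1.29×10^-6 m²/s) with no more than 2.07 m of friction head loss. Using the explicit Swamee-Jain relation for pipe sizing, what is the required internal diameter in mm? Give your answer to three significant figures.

Swamee-Jain (Type III): D = 0.66·[ε^1.25·(LQ²/(gh_f))^4.75 + ν·Q^9.4·(L/(gh_f))^5.2]^0.04
LQ²/(gh_f) = 5.862; L/(gh_f) = 111.8
Term 1 = ε^1.25·(…)^4.75 = 0.0305; Term 2 = ν·Q^9.4·(…)^5.2 = 0.0555
D = 0.66·(0.0305 + 0.0555)^0.04 = 0.5983 m = 598 mm
Check: V = 0.814 m/s, Re = 3.78×10^5, f = 0.01521, h_f = 1.95 m ≈ 2.07 m ✓

D ≈ 598 mm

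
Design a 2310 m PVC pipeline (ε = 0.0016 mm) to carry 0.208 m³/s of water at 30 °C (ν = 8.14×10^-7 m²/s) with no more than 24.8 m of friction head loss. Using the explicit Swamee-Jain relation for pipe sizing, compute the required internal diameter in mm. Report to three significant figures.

Swamee-Jain (Type III): D = 0.66·[ε^1.25·(LQ²/(gh_f))^4.75 + ν·Q^9.4·(L/(gh_f))^5.2]^0.04
LQ²/(gh_f) = 0.4108; L/(gh_f) = 9.495
Term 1 = ε^1.25·(…)^4.75 = 8.31×10^-10; Term 2 = ν·Q^9.4·(…)^5.2 = 3.83×10^-8
D = 0.66·(8.31×10^-10 + 3.83×10^-8)^0.04 = 0.3336 m = 334 mm
Check: V = 2.38 m/s, Re = 9.75×10^5, f = 0.01177, h_f = 23.5 m ≈ 24.8 m ✓

D ≈ 334 mm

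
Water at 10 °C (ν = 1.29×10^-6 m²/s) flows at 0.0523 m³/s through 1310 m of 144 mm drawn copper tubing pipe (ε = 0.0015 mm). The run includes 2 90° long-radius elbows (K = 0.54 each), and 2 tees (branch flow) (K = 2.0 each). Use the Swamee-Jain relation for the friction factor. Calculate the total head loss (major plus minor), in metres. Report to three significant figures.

V = 4Q/(πD²) = 3.211 m/s; V²/2g = 0.5256 m
Re = 3.58×10^5, ε/D = 1.04×10^-5 → f = 0.01404 (Swamee-Jain)
Major: h_f = f(L/D)·V²/2g = 0.01404·9097·0.5256 = 67.15 m
Minor: ΣK = 5.08; h_m = ΣK·V²/2g = 2.670 m
Total H_L = 67.15 + 2.670 = 69.82 m

H_L ≈ 69.8 m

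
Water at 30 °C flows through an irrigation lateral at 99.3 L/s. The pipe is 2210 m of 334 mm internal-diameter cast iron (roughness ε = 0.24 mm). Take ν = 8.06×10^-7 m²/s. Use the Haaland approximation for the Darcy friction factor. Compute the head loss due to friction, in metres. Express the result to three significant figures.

V = 4Q/(πD²) = 4·0.0993/(π·0.334²) = 1.133 m/s
Re = VD/ν = 1.133·0.334/8.06×10^-7 = 4.70×10^5 → turbulent
ε/D = 0.24/334 = 7.19×10^-4
Haaland: f = 0.01888
h_f = f(L/D)V²/(2g) = 0.01888·(2210/0.334)·1.133²/(2·9.81) = 8.179 m

h_f ≈ 8.18 m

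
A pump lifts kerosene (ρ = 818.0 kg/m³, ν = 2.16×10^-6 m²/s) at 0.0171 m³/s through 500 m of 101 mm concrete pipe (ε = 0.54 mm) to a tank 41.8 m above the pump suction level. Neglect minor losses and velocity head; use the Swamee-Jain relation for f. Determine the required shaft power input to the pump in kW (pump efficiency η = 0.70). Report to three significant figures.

V = 4Q/(πD²) = 2.134 m/s; Re = 9.98×10^4; ε/D = 0.00535; f = 0.03215
h_f = f(L/D)V²/2g = 36.95 m
Total head H = z + h_f = 41.8 + 36.95 = 78.75 m
P_hyd = ρgQH = 818.0·9.81·0.0171·78.75 = 10.81 kW
P_shaft = P_hyd/η = 10.81/0.70 = 15.44 kW

P_shaft ≈ 15.4 kW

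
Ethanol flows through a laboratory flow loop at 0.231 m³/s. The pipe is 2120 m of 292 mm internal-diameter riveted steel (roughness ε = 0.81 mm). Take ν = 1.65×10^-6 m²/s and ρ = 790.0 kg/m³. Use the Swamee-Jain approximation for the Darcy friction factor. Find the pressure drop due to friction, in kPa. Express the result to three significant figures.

Δp ≈ 885 kPa

V = 4Q/(πD²) = 4·0.231/(π·0.292²) = 3.450 m/s
Re = VD/ν = 3.450·0.292/1.65×10^-6 = 6.10×10^5 → turbulent
ε/D = 0.81/292 = 0.00277
Swamee-Jain: f = 0.02593
h_f = f(L/D)V²/(2g) = 0.02593·(2120/0.292)·3.450²/(2·9.81) = 114.2 m
Δp = ρg·h_f = 790.0·9.81·114.2 = 884.9 kPa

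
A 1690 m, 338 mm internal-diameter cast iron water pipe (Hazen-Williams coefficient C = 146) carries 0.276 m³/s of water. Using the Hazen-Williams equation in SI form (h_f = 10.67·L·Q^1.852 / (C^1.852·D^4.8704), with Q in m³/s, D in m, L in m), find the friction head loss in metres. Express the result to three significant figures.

h_f ≈ 32.1 m

h_f = 10.67·1690·0.276^1.852 / (146^1.852·0.338^4.8704) = 32.11 m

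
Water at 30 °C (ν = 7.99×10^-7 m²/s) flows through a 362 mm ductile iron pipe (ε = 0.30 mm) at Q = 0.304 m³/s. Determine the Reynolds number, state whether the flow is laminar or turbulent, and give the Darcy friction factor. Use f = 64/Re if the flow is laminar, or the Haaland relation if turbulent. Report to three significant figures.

Re ≈ 1.34×10^6; turbulent; f ≈ 0.0190

V = 4Q/(πD²) = 2.954 m/s
Re = VD/ν = 2.954·0.362/7.99×10^-7 = 1.34×10^6
Re > 4000 → turbulent; ε/D = 8.29×10^-4
Haaland: f = 0.01903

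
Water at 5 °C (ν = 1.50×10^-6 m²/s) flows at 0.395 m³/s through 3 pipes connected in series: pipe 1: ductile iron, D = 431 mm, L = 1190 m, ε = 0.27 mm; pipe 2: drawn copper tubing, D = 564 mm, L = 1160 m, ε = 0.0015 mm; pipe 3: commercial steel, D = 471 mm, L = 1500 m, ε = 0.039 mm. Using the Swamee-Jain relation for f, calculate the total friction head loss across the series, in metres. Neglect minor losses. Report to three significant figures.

Pipe 1: V = 2.707 m/s, Re = 7.78×10^5, ε/D = 6.26×10^-4, f = 0.01823, h_1 = f(L/D)V²/2g = 18.80 m
Pipe 2: V = 1.581 m/s, Re = 5.94×10^5, ε/D = 2.66×10^-6, f = 0.01274, h_2 = f(L/D)V²/2g = 3.339 m
Pipe 3: V = 2.267 m/s, Re = 7.12×10^5, ε/D = 8.28×10^-5, f = 0.01370, h_3 = f(L/D)V²/2g = 11.43 m
Series → Q common, losses add: H = Σh = 33.57 m

H ≈ 33.6 m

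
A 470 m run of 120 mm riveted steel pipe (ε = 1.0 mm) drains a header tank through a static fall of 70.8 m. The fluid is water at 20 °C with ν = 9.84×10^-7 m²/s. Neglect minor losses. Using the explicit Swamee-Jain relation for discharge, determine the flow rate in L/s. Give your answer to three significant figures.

Swamee-Jain (Type II): Q = -0.965·√(gD⁵h_f/L)·ln[ε/(3.7D) + √(3.17ν²L/(gD³h_f))]
√(gD⁵h_f/L) = √(9.81·0.120⁵·70.8/470) = 0.006064
ε/(3.7D) = 0.00225; √(3.17ν²L/(gD³h_f)) = 3.47×10^-5
Q = -0.965·0.006064·ln(0.002287) = 0.03558 m³/s
Check: V = 3.15 m/s, Re = 3.84×10^5, f = 0.03595, h_f = 71.0 m ≈ 70.8 m ✓

Q ≈ 35.6 L/s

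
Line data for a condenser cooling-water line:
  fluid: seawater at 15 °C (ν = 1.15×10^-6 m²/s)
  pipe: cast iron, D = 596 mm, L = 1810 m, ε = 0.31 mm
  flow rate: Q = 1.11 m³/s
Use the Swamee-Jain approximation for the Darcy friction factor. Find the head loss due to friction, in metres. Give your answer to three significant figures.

h_f ≈ 42.0 m

V = 4Q/(πD²) = 4·1.11/(π·0.596²) = 3.979 m/s
Re = VD/ν = 3.979·0.596/1.15×10^-6 = 2.06×10^6 → turbulent
ε/D = 0.31/596 = 5.20×10^-4
Swamee-Jain: f = 0.01716
h_f = f(L/D)V²/(2g) = 0.01716·(1810/0.596)·3.979²/(2·9.81) = 42.05 m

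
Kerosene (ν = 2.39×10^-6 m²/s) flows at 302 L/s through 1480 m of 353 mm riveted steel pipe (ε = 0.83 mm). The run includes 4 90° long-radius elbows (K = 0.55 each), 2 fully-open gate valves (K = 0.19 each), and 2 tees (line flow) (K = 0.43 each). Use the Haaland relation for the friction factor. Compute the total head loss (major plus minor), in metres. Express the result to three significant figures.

V = 4Q/(πD²) = 3.086 m/s; V²/2g = 0.4853 m
Re = 4.56×10^5, ε/D = 0.00235 → f = 0.02483 (Haaland)
Major: h_f = f(L/D)·V²/2g = 0.02483·4193·0.4853 = 50.52 m
Minor: ΣK = 3.44; h_m = ΣK·V²/2g = 1.670 m
Total H_L = 50.52 + 1.670 = 52.19 m

H_L ≈ 52.2 m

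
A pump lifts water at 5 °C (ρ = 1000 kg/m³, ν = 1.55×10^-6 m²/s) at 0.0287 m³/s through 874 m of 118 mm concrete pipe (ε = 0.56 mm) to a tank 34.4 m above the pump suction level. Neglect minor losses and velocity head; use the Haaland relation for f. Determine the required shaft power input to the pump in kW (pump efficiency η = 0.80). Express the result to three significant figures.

V = 4Q/(πD²) = 2.624 m/s; Re = 2.00×10^5; ε/D = 0.00475; f = 0.03040
h_f = f(L/D)V²/2g = 79.04 m
Total head H = z + h_f = 34.4 + 79.04 = 113.4 m
P_hyd = ρgQH = 1000·9.81·0.0287·113.4 = 31.94 kW
P_shaft = P_hyd/η = 31.94/0.80 = 39.92 kW

P_shaft ≈ 39.9 kW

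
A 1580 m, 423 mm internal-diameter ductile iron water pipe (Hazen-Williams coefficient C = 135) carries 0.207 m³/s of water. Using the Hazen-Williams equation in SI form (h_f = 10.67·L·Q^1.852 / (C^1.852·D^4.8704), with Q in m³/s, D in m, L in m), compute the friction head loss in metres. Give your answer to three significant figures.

h_f ≈ 6.83 m

h_f = 10.67·1580·0.207^1.852 / (135^1.852·0.423^4.8704) = 6.831 m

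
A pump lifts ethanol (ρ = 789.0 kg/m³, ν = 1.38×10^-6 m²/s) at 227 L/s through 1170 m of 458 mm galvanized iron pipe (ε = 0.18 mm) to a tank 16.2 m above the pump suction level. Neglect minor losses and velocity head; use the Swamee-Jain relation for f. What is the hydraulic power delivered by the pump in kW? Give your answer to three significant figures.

P_hyd ≈ 35.9 kW

V = 4Q/(πD²) = 1.378 m/s; Re = 4.57×10^5; ε/D = 3.93×10^-4; f = 0.01716
h_f = f(L/D)V²/2g = 4.242 m
Total head H = z + h_f = 16.2 + 4.242 = 20.44 m
P_hyd = ρgQH = 789.0·9.81·0.227·20.44 = 35.92 kW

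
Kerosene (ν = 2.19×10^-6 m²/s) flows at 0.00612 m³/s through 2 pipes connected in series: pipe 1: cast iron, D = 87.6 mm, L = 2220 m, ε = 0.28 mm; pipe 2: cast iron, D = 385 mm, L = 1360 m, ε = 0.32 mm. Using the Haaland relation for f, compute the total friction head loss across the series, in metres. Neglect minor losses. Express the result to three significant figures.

Pipe 1: V = 1.015 m/s, Re = 4.06×10^4, ε/D = 0.00320, f = 0.02929, h_1 = f(L/D)V²/2g = 39.01 m
Pipe 2: V = 0.05257 m/s, Re = 9240, ε/D = 8.31×10^-4, f = 0.03258, h_2 = f(L/D)V²/2g = 0.01621 m
Series → Q common, losses add: H = Σh = 39.03 m

H ≈ 39.0 m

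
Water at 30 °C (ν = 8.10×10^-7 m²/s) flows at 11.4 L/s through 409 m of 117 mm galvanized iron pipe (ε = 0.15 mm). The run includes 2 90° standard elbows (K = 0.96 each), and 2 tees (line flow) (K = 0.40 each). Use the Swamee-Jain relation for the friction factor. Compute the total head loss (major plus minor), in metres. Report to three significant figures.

V = 4Q/(πD²) = 1.060 m/s; V²/2g = 0.05730 m
Re = 1.53×10^5, ε/D = 0.00128 → f = 0.02258 (Swamee-Jain)
Major: h_f = f(L/D)·V²/2g = 0.02258·3496·0.05730 = 4.522 m
Minor: ΣK = 2.72; h_m = ΣK·V²/2g = 0.1559 m
Total H_L = 4.522 + 0.1559 = 4.678 m

H_L ≈ 4.68 m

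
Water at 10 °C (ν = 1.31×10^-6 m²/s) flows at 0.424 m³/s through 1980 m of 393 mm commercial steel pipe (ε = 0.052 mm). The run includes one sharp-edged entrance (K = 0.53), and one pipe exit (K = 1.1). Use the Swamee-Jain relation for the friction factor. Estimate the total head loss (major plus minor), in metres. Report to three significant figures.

H_L ≈ 44.7 m

V = 4Q/(πD²) = 3.495 m/s; V²/2g = 0.6227 m
Re = 1.05×10^6, ε/D = 1.32×10^-4 → f = 0.01391 (Swamee-Jain)
Major: h_f = f(L/D)·V²/2g = 0.01391·5038·0.6227 = 43.65 m
Minor: ΣK = 1.63; h_m = ΣK·V²/2g = 1.015 m
Total H_L = 43.65 + 1.015 = 44.66 m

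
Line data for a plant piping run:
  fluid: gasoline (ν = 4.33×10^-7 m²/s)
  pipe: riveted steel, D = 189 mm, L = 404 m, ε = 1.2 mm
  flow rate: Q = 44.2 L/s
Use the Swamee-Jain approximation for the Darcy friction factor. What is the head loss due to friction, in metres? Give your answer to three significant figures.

V = 4Q/(πD²) = 4·0.0442/(π·0.189²) = 1.575 m/s
Re = VD/ν = 1.575·0.189/4.33×10^-7 = 6.88×10^5 → turbulent
ε/D = 1.2/189 = 0.00635
Swamee-Jain: f = 0.03288
h_f = f(L/D)V²/(2g) = 0.03288·(404/0.189)·1.575²/(2·9.81) = 8.891 m

h_f ≈ 8.89 m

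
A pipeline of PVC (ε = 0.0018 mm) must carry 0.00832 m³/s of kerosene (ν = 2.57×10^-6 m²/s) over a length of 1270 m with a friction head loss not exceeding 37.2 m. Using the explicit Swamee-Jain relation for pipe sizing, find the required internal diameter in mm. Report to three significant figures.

D ≈ 84.5 mm

Swamee-Jain (Type III): D = 0.66·[ε^1.25·(LQ²/(gh_f))^4.75 + ν·Q^9.4·(L/(gh_f))^5.2]^0.04
LQ²/(gh_f) = 2.409×10^-4; L/(gh_f) = 3.480
Term 1 = ε^1.25·(…)^4.75 = 4.29×10^-25; Term 2 = ν·Q^9.4·(…)^5.2 = 4.74×10^-23
D = 0.66·(4.29×10^-25 + 4.74×10^-23)^0.04 = 0.08447 m = 84.5 mm
Check: V = 1.48 m/s, Re = 4.88×10^4, f = 0.02096, h_f = 35.4 m ≈ 37.2 m ✓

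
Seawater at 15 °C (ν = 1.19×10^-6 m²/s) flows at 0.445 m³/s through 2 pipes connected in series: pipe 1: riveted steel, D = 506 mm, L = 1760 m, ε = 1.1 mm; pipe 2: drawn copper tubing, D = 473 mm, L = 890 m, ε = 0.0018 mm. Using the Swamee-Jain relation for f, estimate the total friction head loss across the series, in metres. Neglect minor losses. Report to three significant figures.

H ≈ 28.2 m

Pipe 1: V = 2.213 m/s, Re = 9.41×10^5, ε/D = 0.00217, f = 0.02421, h_1 = f(L/D)V²/2g = 21.02 m
Pipe 2: V = 2.532 m/s, Re = 1.01×10^6, ε/D = 3.81×10^-6, f = 0.01169, h_2 = f(L/D)V²/2g = 7.190 m
Series → Q common, losses add: H = Σh = 28.21 m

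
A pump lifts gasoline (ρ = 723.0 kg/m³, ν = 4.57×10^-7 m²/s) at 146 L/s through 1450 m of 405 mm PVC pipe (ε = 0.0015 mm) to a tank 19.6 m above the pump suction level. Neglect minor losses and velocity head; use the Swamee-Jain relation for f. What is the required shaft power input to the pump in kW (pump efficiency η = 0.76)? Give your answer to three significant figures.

V = 4Q/(πD²) = 1.133 m/s; Re = 1.00×10^6; ε/D = 3.70×10^-6; f = 0.01169
h_f = f(L/D)V²/2g = 2.740 m
Total head H = z + h_f = 19.6 + 2.740 = 22.34 m
P_hyd = ρgQH = 723.0·9.81·0.146·22.34 = 23.13 kW
P_shaft = P_hyd/η = 23.13/0.76 = 30.44 kW

P_shaft ≈ 30.4 kW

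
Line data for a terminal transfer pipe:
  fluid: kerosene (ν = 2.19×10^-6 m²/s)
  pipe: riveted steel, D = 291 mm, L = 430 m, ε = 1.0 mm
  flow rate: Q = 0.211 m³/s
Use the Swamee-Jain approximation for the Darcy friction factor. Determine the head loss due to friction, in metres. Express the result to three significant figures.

V = 4Q/(πD²) = 4·0.211/(π·0.291²) = 3.173 m/s
Re = VD/ν = 3.173·0.291/2.19×10^-6 = 4.22×10^5 → turbulent
ε/D = 1.0/291 = 0.00344
Swamee-Jain: f = 0.02760
h_f = f(L/D)V²/(2g) = 0.02760·(430/0.291)·3.173²/(2·9.81) = 20.92 m

h_f ≈ 20.9 m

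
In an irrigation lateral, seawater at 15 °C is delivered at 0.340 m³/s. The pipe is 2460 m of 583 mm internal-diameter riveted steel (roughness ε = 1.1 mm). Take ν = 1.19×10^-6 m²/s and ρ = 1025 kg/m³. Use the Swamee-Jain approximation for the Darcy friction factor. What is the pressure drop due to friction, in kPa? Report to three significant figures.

Δp ≈ 82.3 kPa

V = 4Q/(πD²) = 4·0.340/(π·0.583²) = 1.274 m/s
Re = VD/ν = 1.274·0.583/1.19×10^-6 = 6.24×10^5 → turbulent
ε/D = 1.1/583 = 0.00189
Swamee-Jain: f = 0.02347
h_f = f(L/D)V²/(2g) = 0.02347·(2460/0.583)·1.274²/(2·9.81) = 8.188 m
Δp = ρg·h_f = 1025·9.81·8.188 = 82.33 kPa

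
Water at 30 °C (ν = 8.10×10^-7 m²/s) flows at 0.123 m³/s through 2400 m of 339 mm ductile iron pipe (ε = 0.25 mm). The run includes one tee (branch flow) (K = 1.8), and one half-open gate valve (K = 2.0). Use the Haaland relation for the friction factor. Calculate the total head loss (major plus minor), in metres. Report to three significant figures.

V = 4Q/(πD²) = 1.363 m/s; V²/2g = 0.09465 m
Re = 5.70×10^5, ε/D = 7.37×10^-4 → f = 0.01886 (Haaland)
Major: h_f = f(L/D)·V²/2g = 0.01886·7080·0.09465 = 12.64 m
Minor: ΣK = 3.80; h_m = ΣK·V²/2g = 0.3597 m
Total H_L = 12.64 + 0.3597 = 13.00 m

H_L ≈ 13.0 m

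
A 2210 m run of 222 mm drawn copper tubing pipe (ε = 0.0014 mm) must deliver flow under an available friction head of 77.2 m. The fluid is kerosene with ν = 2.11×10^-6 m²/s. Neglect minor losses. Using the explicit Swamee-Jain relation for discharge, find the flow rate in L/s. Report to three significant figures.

Q ≈ 127 L/s

Swamee-Jain (Type II): Q = -0.965·√(gD⁵h_f/L)·ln[ε/(3.7D) + √(3.17ν²L/(gD³h_f))]
√(gD⁵h_f/L) = √(9.81·0.222⁵·77.2/2210) = 0.01359
ε/(3.7D) = 1.70×10^-6; √(3.17ν²L/(gD³h_f)) = 6.14×10^-5
Q = -0.965·0.01359·ln(6.306×10^-5) = 0.1269 m³/s
Check: V = 3.28 m/s, Re = 3.45×10^5, f = 0.01409, h_f = 76.8 m ≈ 77.2 m ✓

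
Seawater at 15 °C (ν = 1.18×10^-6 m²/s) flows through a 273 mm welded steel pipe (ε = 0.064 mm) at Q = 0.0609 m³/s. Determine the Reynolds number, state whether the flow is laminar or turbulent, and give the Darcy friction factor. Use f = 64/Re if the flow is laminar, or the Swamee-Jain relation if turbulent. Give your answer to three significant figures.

V = 4Q/(πD²) = 1.040 m/s
Re = VD/ν = 1.040·0.273/1.18×10^-6 = 2.41×10^5
Re > 4000 → turbulent; ε/D = 2.34×10^-4
Swamee-Jain: f = 0.01698

Re ≈ 2.41×10^5; turbulent; f ≈ 0.0170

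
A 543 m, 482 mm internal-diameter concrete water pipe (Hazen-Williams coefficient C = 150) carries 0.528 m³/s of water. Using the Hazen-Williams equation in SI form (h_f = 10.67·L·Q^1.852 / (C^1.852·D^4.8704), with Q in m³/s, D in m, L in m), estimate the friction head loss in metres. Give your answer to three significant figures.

h_f ≈ 5.79 m

h_f = 10.67·543·0.528^1.852 / (150^1.852·0.482^4.8704) = 5.792 m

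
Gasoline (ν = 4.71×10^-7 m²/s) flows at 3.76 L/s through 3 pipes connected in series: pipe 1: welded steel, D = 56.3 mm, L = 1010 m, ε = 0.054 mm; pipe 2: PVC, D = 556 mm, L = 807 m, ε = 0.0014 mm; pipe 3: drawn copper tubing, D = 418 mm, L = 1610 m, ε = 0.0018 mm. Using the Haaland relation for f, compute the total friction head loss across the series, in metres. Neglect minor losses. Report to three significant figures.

H ≈ 43.5 m

Pipe 1: V = 1.510 m/s, Re = 1.81×10^5, ε/D = 9.59×10^-4, f = 0.02087, h_1 = f(L/D)V²/2g = 43.53 m
Pipe 2: V = 0.01549 m/s, Re = 1.83×10^4, ε/D = 2.52×10^-6, f = 0.02634, h_2 = f(L/D)V²/2g = 4.673×10^-4 m
Pipe 3: V = 0.02740 m/s, Re = 2.43×10^4, ε/D = 4.31×10^-6, f = 0.02454, h_3 = f(L/D)V²/2g = 0.003616 m
Series → Q common, losses add: H = Σh = 43.54 m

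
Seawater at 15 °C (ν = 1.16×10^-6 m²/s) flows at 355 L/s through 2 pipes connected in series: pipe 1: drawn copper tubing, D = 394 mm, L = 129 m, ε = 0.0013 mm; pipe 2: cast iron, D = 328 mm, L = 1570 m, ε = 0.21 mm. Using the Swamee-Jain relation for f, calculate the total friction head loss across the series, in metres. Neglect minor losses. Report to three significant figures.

Pipe 1: V = 2.912 m/s, Re = 9.89×10^5, ε/D = 3.30×10^-6, f = 0.01171, h_1 = f(L/D)V²/2g = 1.657 m
Pipe 2: V = 4.201 m/s, Re = 1.19×10^6, ε/D = 6.40×10^-4, f = 0.01811, h_2 = f(L/D)V²/2g = 77.99 m
Series → Q common, losses add: H = Σh = 79.65 m

H ≈ 79.6 m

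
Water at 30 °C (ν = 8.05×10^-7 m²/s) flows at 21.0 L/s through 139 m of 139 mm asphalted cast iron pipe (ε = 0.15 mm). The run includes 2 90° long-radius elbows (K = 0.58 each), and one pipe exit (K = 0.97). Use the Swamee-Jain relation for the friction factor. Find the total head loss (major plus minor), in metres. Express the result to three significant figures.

V = 4Q/(πD²) = 1.384 m/s; V²/2g = 0.09761 m
Re = 2.39×10^5, ε/D = 0.00108 → f = 0.02129 (Swamee-Jain)
Major: h_f = f(L/D)·V²/2g = 0.02129·1000·0.09761 = 2.078 m
Minor: ΣK = 2.13; h_m = ΣK·V²/2g = 0.2079 m
Total H_L = 2.078 + 0.2079 = 2.286 m

H_L ≈ 2.29 m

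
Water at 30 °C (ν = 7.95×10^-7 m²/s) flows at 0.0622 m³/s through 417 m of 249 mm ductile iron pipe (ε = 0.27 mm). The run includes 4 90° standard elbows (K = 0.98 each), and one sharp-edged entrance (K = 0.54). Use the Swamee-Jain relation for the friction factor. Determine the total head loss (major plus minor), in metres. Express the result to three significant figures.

H_L ≈ 3.28 m

V = 4Q/(πD²) = 1.277 m/s; V²/2g = 0.08316 m
Re = 4.00×10^5, ε/D = 0.00108 → f = 0.02086 (Swamee-Jain)
Major: h_f = f(L/D)·V²/2g = 0.02086·1675·0.08316 = 2.905 m
Minor: ΣK = 4.46; h_m = ΣK·V²/2g = 0.3709 m
Total H_L = 2.905 + 0.3709 = 3.276 m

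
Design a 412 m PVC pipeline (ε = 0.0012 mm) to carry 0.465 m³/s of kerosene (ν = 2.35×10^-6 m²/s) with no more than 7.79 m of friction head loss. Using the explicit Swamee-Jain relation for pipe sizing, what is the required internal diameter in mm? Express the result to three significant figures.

Swamee-Jain (Type III): D = 0.66·[ε^1.25·(LQ²/(gh_f))^4.75 + ν·Q^9.4·(L/(gh_f))^5.2]^0.04
LQ²/(gh_f) = 1.166; L/(gh_f) = 5.391
Term 1 = ε^1.25·(…)^4.75 = 8.23×10^-8; Term 2 = ν·Q^9.4·(…)^5.2 = 1.12×10^-5
D = 0.66·(8.23×10^-8 + 1.12×10^-5)^0.04 = 0.4185 m = 418 mm
Check: V = 3.38 m/s, Re = 6.02×10^5, f = 0.01272, h_f = 7.30 m ≈ 7.79 m ✓

D ≈ 418 mm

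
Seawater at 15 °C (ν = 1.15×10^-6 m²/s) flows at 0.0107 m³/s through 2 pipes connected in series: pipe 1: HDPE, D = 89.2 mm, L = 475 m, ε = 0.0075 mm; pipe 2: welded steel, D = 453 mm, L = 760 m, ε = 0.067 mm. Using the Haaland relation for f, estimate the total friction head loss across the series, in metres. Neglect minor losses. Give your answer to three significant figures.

H ≈ 13.7 m

Pipe 1: V = 1.712 m/s, Re = 1.33×10^5, ε/D = 8.41×10^-5, f = 0.01725, h_1 = f(L/D)V²/2g = 13.73 m
Pipe 2: V = 0.06639 m/s, Re = 2.62×10^4, ε/D = 1.48×10^-4, f = 0.02439, h_2 = f(L/D)V²/2g = 0.009191 m
Series → Q common, losses add: H = Σh = 13.74 m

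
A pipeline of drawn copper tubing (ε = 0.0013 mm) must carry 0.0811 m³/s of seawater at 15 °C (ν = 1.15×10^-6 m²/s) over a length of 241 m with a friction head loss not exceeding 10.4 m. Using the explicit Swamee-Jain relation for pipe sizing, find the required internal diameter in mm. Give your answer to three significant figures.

D ≈ 178 mm

Swamee-Jain (Type III): D = 0.66·[ε^1.25·(LQ²/(gh_f))^4.75 + ν·Q^9.4·(L/(gh_f))^5.2]^0.04
LQ²/(gh_f) = 0.01554; L/(gh_f) = 2.362
Term 1 = ε^1.25·(…)^4.75 = 1.13×10^-16; Term 2 = ν·Q^9.4·(…)^5.2 = 5.58×10^-15
D = 0.66·(1.13×10^-16 + 5.58×10^-15)^0.04 = 0.1777 m = 178 mm
Check: V = 3.27 m/s, Re = 5.05×10^5, f = 0.01319, h_f = 9.74 m ≈ 10.4 m ✓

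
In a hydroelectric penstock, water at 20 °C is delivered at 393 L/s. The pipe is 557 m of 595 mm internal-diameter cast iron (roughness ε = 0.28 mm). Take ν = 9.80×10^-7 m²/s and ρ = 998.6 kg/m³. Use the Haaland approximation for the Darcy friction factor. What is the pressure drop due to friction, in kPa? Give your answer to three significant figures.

V = 4Q/(πD²) = 4·0.393/(π·0.595²) = 1.413 m/s
Re = VD/ν = 1.413·0.595/9.80×10^-7 = 8.58×10^5 → turbulent
ε/D = 0.28/595 = 4.71×10^-4
Haaland: f = 0.01704
h_f = f(L/D)V²/(2g) = 0.01704·(557/0.595)·1.413²/(2·9.81) = 1.624 m
Δp = ρg·h_f = 998.6·9.81·1.624 = 15.91 kPa

Δp ≈ 15.9 kPa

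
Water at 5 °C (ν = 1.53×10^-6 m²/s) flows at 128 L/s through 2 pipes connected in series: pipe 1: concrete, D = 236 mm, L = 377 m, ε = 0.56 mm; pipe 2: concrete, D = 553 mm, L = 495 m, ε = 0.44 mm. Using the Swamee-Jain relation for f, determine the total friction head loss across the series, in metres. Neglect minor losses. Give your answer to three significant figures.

Pipe 1: V = 2.926 m/s, Re = 4.51×10^5, ε/D = 0.00237, f = 0.02500, h_1 = f(L/D)V²/2g = 17.43 m
Pipe 2: V = 0.5329 m/s, Re = 1.93×10^5, ε/D = 7.96×10^-4, f = 0.02040, h_2 = f(L/D)V²/2g = 0.2643 m
Series → Q common, losses add: H = Σh = 17.69 m

H ≈ 17.7 m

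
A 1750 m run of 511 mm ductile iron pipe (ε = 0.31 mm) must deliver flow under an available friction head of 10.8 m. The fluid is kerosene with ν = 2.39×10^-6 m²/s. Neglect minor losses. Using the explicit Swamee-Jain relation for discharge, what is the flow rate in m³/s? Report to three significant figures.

Q ≈ 0.375 m³/s

Swamee-Jain (Type II): Q = -0.965·√(gD⁵h_f/L)·ln[ε/(3.7D) + √(3.17ν²L/(gD³h_f))]
√(gD⁵h_f/L) = √(9.81·0.511⁵·10.8/1750) = 0.04593
ε/(3.7D) = 1.64×10^-4; √(3.17ν²L/(gD³h_f)) = 4.73×10^-5
Q = -0.965·0.04593·ln(2.113×10^-4) = 0.3751 m³/s
Check: V = 1.83 m/s, Re = 3.91×10^5, f = 0.01863, h_f = 10.9 m ≈ 10.8 m ✓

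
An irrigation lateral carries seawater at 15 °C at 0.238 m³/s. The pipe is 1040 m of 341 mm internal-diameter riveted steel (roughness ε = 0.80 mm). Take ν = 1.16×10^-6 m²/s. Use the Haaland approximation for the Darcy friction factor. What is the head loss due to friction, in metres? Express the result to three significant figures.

V = 4Q/(πD²) = 4·0.238/(π·0.341²) = 2.606 m/s
Re = VD/ν = 2.606·0.341/1.16×10^-6 = 7.66×10^5 → turbulent
ε/D = 0.80/341 = 0.00235
Haaland: f = 0.02469
h_f = f(L/D)V²/(2g) = 0.02469·(1040/0.341)·2.606²/(2·9.81) = 26.06 m

h_f ≈ 26.1 m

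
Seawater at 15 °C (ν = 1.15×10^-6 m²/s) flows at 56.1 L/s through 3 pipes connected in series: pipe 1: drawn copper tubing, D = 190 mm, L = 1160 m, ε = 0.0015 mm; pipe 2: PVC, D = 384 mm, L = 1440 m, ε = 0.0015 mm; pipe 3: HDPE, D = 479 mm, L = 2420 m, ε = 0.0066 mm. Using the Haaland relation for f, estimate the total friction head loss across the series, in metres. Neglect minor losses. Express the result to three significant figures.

H ≈ 18.4 m

Pipe 1: V = 1.979 m/s, Re = 3.27×10^5, ε/D = 7.89×10^-6, f = 0.01418, h_1 = f(L/D)V²/2g = 17.28 m
Pipe 2: V = 0.4844 m/s, Re = 1.62×10^5, ε/D = 3.91×10^-6, f = 0.01618, h_2 = f(L/D)V²/2g = 0.7256 m
Pipe 3: V = 0.3113 m/s, Re = 1.30×10^5, ε/D = 1.38×10^-5, f = 0.01696, h_3 = f(L/D)V²/2g = 0.4232 m
Series → Q common, losses add: H = Σh = 18.42 m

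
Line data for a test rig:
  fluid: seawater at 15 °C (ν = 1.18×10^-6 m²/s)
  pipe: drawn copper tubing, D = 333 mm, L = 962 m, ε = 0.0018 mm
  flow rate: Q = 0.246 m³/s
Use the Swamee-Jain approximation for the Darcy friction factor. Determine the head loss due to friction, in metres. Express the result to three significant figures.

V = 4Q/(πD²) = 4·0.246/(π·0.333²) = 2.825 m/s
Re = VD/ν = 2.825·0.333/1.18×10^-6 = 7.97×10^5 → turbulent
ε/D = 0.0018/333 = 5.41×10^-6
Swamee-Jain: f = 0.01218
h_f = f(L/D)V²/(2g) = 0.01218·(962/0.333)·2.825²/(2·9.81) = 14.31 m

h_f ≈ 14.3 m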